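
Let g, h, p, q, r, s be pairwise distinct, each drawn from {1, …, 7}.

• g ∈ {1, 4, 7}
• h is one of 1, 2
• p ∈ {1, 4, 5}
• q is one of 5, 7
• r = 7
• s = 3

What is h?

r's domain is down to {7}, so r = 7. Eliminate 7 elsewhere: g, q.
s's domain is down to {3}, so s = 3.
q's domain is down to {5}, so q = 5. Eliminate 5 elsewhere: p.
Among the 3 still-open variables, 2 fits only h (and all 3 values in {1, 2, 4} must be used), so h = 2.

2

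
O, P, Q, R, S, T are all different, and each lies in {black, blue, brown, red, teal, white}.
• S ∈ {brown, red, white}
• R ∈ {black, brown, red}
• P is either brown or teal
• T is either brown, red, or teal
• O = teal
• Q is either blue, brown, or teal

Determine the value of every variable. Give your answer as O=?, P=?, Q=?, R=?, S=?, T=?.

O must be teal (only option left). Strike teal from P, Q, T.
P's domain is down to {brown}, so P = brown. Eliminate brown elsewhere: Q, R, S, T.
Q has just one choice, so Q = blue.
That leaves T = red. Remove red from R, S.
That leaves R = black.
S has just one choice, so S = white.

O=teal, P=brown, Q=blue, R=black, S=white, T=red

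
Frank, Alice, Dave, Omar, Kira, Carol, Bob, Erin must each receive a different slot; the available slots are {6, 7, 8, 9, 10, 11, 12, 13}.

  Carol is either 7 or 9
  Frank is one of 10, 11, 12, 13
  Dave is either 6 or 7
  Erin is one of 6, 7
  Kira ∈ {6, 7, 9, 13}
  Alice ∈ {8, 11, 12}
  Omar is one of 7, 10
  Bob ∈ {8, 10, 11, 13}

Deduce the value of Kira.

13

Dave and Erin share exactly the 2 values {6, 7}; by pigeonhole those values go to them, so strike 6, 7 from Omar, Kira, Carol.
Omar has just one choice, so Omar = 10. Strike 10 from Frank, Bob.
That leaves Carol = 9. Remove 9 from Kira.
So Kira = 13.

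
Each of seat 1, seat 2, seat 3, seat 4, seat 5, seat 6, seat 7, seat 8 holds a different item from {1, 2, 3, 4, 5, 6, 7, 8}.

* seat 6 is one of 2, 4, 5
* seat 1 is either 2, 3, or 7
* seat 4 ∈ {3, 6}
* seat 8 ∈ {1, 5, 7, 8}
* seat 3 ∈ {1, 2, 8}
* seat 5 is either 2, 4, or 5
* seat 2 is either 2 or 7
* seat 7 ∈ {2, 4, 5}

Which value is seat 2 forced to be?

Among the 8 variables, 6 fits only seat 4 (and all 8 values in {1, 2, 3, 4, 5, 6, 7, 8} must be used), so seat 4 = 6.
The 7 still-open variables together cover exactly {1, 2, 3, 4, 5, 7, 8} — 7 values for 7 variables — and 3 appears only in seat 1's list, so seat 1 = 3.
seat 5, seat 6, seat 7 between them cover only {2, 4, 5} — a naked triple. Remove those values from seat 2, seat 3, seat 8.
So seat 2 = 7.

7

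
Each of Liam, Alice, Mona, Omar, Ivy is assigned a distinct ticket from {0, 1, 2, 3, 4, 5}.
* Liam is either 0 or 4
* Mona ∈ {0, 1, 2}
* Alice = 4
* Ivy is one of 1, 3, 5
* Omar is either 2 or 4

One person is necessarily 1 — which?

Alice must be 4 (only option left). Strike 4 from Liam, Omar.
That leaves Omar = 2. So Mona can't be 2.
Liam's domain is down to {0}, so Liam = 0. Strike 0 from Mona.
So 1 goes to Mona.

Mona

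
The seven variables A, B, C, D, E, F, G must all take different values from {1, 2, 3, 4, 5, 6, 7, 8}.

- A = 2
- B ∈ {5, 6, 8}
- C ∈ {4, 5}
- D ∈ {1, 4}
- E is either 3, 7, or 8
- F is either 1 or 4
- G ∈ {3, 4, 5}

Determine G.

A has just one choice, so A = 2.
D and F share exactly the 2 values {1, 4}; by pigeonhole those values go to them, so strike 1, 4 from C, G.
C's domain is down to {5}, so C = 5. So B, G can't be 5.
So G = 3.

3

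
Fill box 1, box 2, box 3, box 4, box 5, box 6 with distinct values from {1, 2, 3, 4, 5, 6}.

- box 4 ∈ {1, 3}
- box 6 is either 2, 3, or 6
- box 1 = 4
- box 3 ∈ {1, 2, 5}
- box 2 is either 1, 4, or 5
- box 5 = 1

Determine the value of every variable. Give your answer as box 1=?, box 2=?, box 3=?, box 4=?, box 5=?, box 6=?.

box 1's domain is down to {4}, so box 1 = 4. Remove 4 from box 2.
box 5's domain is down to {1}, so box 5 = 1. Strike 1 from box 2, box 3, box 4.
box 2 must be 5 (only option left). So box 3 can't be 5.
box 3 has just one choice, so box 3 = 2. Eliminate 2 elsewhere: box 6.
That leaves box 4 = 3. Strike 3 from box 6.
box 6's domain is down to {6}, so box 6 = 6.

box 1=4, box 2=5, box 3=2, box 4=3, box 5=1, box 6=6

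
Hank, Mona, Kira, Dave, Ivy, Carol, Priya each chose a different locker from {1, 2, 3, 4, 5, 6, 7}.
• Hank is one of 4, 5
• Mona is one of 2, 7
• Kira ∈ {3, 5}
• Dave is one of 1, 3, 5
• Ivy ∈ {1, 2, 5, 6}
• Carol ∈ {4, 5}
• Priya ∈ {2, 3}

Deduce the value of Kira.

3

The 7 variables together cover exactly {1, 2, 3, 4, 5, 6, 7} — 7 values for 7 variables — and 6 appears only in Ivy's list, so Ivy = 6.
The 6 still-open variables draw from only 6 values {1, 2, 3, 4, 5, 7}, so each is used; only Dave can be 1, hence Dave = 1.
The 5 still-open variables together cover exactly {2, 3, 4, 5, 7} — 5 values for 5 variables — and 7 appears only in Mona's list, so Mona = 7.
Among the 4 still-open variables, 2 fits only Priya (and all 4 values in {2, 3, 4, 5} must be used), so Priya = 2.
The 3 still-open variables draw from only 3 values {3, 4, 5}, so each is used; only Kira can be 3, hence Kira = 3.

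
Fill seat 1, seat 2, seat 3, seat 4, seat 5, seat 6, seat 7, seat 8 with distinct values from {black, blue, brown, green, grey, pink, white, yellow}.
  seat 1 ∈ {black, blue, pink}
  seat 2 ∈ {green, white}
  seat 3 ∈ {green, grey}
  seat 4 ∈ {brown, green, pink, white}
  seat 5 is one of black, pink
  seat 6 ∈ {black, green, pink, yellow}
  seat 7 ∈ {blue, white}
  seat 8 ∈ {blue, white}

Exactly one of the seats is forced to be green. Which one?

Among the 8 variables, brown fits only seat 4 (and all 8 values in {black, blue, brown, green, grey, pink, white, yellow} must be used), so seat 4 = brown.
Among the 7 still-open variables, grey fits only seat 3 (and all 7 values in {black, blue, green, grey, pink, white, yellow} must be used), so seat 3 = grey.
Among the 6 still-open variables, yellow fits only seat 6 (and all 6 values in {black, blue, green, pink, white, yellow} must be used), so seat 6 = yellow.
The 5 still-open variables together cover exactly {black, blue, green, pink, white} — 5 values for 5 variables — and green appears only in seat 2's list, so seat 2 = green.

seat 2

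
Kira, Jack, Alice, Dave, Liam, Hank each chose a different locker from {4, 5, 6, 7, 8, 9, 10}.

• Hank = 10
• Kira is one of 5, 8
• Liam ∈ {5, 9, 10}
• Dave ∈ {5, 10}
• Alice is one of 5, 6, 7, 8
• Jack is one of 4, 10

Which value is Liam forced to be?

9

Hank has just one choice, so Hank = 10. Eliminate 10 elsewhere: Jack, Dave, Liam.
Jack's domain is down to {4}, so Jack = 4.
Dave must be 5 (only option left). Remove 5 from Kira, Alice, Liam.
So Liam = 9.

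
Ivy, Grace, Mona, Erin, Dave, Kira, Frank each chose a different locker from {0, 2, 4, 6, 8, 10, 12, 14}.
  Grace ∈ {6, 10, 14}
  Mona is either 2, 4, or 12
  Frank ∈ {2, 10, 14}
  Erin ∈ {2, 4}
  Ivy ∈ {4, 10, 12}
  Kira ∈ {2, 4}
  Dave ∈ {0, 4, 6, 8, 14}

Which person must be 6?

The 2 variables Erin and Kira are confined to {2, 4}, which locks those values in; drop them from Ivy, Mona, Dave, Frank.
Mona has just one choice, so Mona = 12. Eliminate 12 elsewhere: Ivy.
That leaves Ivy = 10. So Grace, Frank can't be 10.
Frank must be 14 (only option left). So Grace, Dave can't be 14.
So 6 goes to Grace.

Grace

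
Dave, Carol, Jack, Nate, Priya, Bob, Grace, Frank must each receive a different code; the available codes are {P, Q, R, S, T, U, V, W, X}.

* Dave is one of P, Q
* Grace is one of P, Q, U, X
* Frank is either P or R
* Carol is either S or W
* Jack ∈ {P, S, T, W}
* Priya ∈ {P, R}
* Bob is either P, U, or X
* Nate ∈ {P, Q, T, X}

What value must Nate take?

T

The 2 variables Priya and Frank are confined to {P, R}, which locks those values in; drop them from Dave, Jack, Nate, Bob, Grace.
Dave has just one choice, so Dave = Q. Strike Q from Nate, Grace.
Bob and Grace share exactly the 2 values {U, X}; by pigeonhole those values go to them, so strike U, X from Nate.
So Nate = T.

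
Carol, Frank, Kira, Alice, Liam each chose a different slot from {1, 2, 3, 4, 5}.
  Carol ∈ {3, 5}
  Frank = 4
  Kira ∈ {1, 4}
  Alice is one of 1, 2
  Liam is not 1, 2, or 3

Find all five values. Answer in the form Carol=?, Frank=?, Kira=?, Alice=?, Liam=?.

Carol=3, Frank=4, Kira=1, Alice=2, Liam=5

Frank has just one choice, so Frank = 4. Eliminate 4 elsewhere: Kira, Liam.
That leaves Kira = 1. So Alice can't be 1.
Alice must be 2 (only option left).
Liam has just one choice, so Liam = 5. Remove 5 from Carol.
Carol must be 3 (only option left).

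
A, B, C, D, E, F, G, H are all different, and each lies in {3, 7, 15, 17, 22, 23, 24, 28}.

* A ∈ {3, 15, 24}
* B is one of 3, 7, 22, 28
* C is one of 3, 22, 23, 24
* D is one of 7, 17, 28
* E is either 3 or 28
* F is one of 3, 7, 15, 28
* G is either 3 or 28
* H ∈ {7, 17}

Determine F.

15

The 8 variables together cover exactly {3, 7, 15, 17, 22, 23, 24, 28} — 8 values for 8 variables — and 23 appears only in C's list, so C = 23.
The 7 still-open variables draw from only 7 values {3, 7, 15, 17, 22, 24, 28}, so each is used; only B can be 22, hence B = 22.
The 6 still-open variables draw from only 6 values {3, 7, 15, 17, 24, 28}, so each is used; only A can be 24, hence A = 24.
Among the 5 still-open variables, 15 fits only F (and all 5 values in {3, 7, 15, 17, 28} must be used), so F = 15.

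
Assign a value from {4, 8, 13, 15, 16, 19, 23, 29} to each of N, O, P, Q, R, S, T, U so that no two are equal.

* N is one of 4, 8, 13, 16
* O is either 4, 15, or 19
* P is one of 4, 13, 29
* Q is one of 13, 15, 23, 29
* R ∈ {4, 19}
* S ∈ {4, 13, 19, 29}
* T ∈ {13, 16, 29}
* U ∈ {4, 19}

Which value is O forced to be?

15

Among the 8 variables, 8 fits only N (and all 8 values in {4, 8, 13, 15, 16, 19, 23, 29} must be used), so N = 8.
The 7 still-open variables draw from only 7 values {4, 13, 15, 16, 19, 23, 29}, so each is used; only T can be 16, hence T = 16.
The 6 still-open variables together cover exactly {4, 13, 15, 19, 23, 29} — 6 values for 6 variables — and 23 appears only in Q's list, so Q = 23.
The 5 still-open variables together cover exactly {4, 13, 15, 19, 29} — 5 values for 5 variables — and 15 appears only in O's list, so O = 15.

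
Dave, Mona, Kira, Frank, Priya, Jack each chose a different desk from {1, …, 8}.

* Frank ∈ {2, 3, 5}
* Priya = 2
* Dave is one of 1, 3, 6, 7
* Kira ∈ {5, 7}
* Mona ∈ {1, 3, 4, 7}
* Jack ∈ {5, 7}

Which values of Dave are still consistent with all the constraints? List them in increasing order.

1, 6

Priya must be 2 (only option left). Strike 2 from Frank.
Kira and Jack share exactly the 2 values {5, 7}; by pigeonhole those values go to them, so strike 5, 7 from Dave, Mona, Frank.
Frank has just one choice, so Frank = 3. Strike 3 from Dave, Mona.
No further eliminations apply; Dave can still be any of 1, 6.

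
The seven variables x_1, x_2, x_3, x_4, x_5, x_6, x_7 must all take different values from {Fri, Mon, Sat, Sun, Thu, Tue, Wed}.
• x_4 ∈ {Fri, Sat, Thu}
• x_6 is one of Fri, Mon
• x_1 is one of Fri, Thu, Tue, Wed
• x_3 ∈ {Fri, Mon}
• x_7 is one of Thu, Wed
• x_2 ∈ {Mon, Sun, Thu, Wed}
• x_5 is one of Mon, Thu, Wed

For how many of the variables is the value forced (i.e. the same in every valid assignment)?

Among the 7 variables, Sat fits only x_4 (and all 7 values in {Fri, Mon, Sat, Sun, Thu, Tue, Wed} must be used), so x_4 = Sat.
The 6 still-open variables together cover exactly {Fri, Mon, Sun, Thu, Tue, Wed} — 6 values for 6 variables — and Sun appears only in x_2's list, so x_2 = Sun.
Among the 5 still-open variables, Tue fits only x_1 (and all 5 values in {Fri, Mon, Thu, Tue, Wed} must be used), so x_1 = Tue.
The 2 variables x_3 and x_6 are confined to {Fri, Mon}, which locks those values in; drop them from x_5.
Determined: x_1=Tue, x_2=Sun, x_4=Sat. The other variables each still have more than one consistent value. That makes 3.

3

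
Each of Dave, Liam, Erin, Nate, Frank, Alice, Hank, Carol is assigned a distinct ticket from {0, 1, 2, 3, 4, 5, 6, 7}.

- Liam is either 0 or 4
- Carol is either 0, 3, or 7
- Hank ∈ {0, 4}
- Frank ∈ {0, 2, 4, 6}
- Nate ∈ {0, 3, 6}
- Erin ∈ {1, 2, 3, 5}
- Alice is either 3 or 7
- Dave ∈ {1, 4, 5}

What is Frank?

2

Liam and Hank between them cover only {0, 4} — a naked pair. Remove those values from Dave, Nate, Frank, Carol.
The 2 variables Alice and Carol are confined to {3, 7}, which locks those values in; drop them from Erin, Nate.
Nate must be 6 (only option left). Strike 6 from Frank.
So Frank = 2.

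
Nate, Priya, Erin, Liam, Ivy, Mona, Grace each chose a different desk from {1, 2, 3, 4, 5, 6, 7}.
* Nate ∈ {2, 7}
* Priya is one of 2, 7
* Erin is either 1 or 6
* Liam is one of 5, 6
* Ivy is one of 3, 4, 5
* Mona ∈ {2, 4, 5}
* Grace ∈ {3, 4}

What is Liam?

6

The 7 variables draw from only 7 values {1, 2, 3, 4, 5, 6, 7}, so each is used; only Erin can be 1, hence Erin = 1.
The 6 still-open variables together cover exactly {2, 3, 4, 5, 6, 7} — 6 values for 6 variables — and 6 appears only in Liam's list, so Liam = 6.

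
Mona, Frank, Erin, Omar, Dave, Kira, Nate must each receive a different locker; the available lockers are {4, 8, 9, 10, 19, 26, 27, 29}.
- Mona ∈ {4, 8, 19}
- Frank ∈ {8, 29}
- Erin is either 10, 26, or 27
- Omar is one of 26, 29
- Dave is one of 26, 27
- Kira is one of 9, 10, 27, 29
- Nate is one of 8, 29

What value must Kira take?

9

Frank and Nate between them cover only {8, 29} — a naked pair. Remove those values from Mona, Omar, Kira.
That leaves Omar = 26. So Erin, Dave can't be 26.
That leaves Dave = 27. So Erin, Kira can't be 27.
That leaves Erin = 10. Eliminate 10 elsewhere: Kira.
So Kira = 9.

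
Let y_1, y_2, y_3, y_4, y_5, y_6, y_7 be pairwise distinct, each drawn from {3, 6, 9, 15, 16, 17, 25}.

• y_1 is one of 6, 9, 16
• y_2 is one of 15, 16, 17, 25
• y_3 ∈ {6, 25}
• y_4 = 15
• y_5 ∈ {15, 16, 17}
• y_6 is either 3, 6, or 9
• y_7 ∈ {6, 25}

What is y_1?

y_4 must be 15 (only option left). Eliminate 15 elsewhere: y_2, y_5.
The 6 still-open variables draw from only 6 values {3, 6, 9, 16, 17, 25}, so each is used; only y_6 can be 3, hence y_6 = 3.
The 5 still-open variables draw from only 5 values {6, 9, 16, 17, 25}, so each is used; only y_1 can be 9, hence y_1 = 9.

9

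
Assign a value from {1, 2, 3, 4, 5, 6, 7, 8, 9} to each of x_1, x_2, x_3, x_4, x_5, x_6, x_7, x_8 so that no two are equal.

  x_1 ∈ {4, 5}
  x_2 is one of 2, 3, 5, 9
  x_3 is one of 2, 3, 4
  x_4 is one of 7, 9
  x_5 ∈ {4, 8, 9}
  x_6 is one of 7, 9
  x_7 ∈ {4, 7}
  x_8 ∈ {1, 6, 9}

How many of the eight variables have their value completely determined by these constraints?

x_4 and x_6 share exactly the 2 values {7, 9}; by pigeonhole those values go to them, so strike 7, 9 from x_2, x_5, x_7, x_8.
x_7 has just one choice, so x_7 = 4. So x_1, x_3, x_5 can't be 4.
x_1's domain is down to {5}, so x_1 = 5. Eliminate 5 elsewhere: x_2.
x_5's domain is down to {8}, so x_5 = 8.
Determined: x_1=5, x_5=8, x_7=4. The other variables each still have more than one consistent value. That makes 3.

3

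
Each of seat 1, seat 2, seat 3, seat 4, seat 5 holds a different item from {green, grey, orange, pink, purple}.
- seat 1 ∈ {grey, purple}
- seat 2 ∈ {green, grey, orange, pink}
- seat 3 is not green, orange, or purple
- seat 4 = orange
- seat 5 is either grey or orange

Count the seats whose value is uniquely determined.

seat 4 has just one choice, so seat 4 = orange. Eliminate orange elsewhere: seat 2, seat 5.
That leaves seat 5 = grey. So seat 1, seat 2, seat 3 can't be grey.
seat 1's domain is down to {purple}, so seat 1 = purple.
seat 3 has just one choice, so seat 3 = pink. So seat 2 can't be pink.
seat 2 must be green (only option left).
Every seat is fixed: seat 1=purple, seat 2=green, seat 3=pink, seat 4=orange, seat 5=grey. That makes 5.

5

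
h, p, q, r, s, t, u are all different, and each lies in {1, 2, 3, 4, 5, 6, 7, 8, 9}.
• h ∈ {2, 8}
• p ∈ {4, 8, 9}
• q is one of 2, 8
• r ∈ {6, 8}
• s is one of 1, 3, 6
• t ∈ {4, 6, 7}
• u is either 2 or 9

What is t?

7

The 2 variables h and q are confined to {2, 8}, which locks those values in; drop them from p, r, u.
r must be 6 (only option left). Remove 6 from s, t.
u's domain is down to {9}, so u = 9. Eliminate 9 elsewhere: p.
p must be 4 (only option left). So t can't be 4.
So t = 7.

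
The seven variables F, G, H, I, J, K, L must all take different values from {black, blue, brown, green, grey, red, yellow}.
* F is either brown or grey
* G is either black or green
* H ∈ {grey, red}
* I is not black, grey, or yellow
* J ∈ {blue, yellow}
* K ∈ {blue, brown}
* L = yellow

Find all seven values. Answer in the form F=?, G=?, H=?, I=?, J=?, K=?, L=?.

F=grey, G=black, H=red, I=green, J=blue, K=brown, L=yellow

L must be yellow (only option left). So J can't be yellow.
J must be blue (only option left). So I, K can't be blue.
K has just one choice, so K = brown. So F, I can't be brown.
That leaves F = grey. Eliminate grey elsewhere: H.
H has just one choice, so H = red. So I can't be red.
That leaves I = green. Remove green from G.
G has just one choice, so G = black.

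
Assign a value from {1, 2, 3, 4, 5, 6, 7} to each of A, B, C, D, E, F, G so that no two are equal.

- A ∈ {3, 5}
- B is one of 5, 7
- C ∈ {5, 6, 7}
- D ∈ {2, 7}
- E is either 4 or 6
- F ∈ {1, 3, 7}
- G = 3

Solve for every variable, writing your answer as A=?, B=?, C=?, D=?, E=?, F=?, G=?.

G must be 3 (only option left). So A, F can't be 3.
That leaves A = 5. So B, C can't be 5.
B's domain is down to {7}, so B = 7. Remove 7 from C, D, F.
That leaves C = 6. Remove 6 from E.
D's domain is down to {2}, so D = 2.
That leaves E = 4.
That leaves F = 1.

A=5, B=7, C=6, D=2, E=4, F=1, G=3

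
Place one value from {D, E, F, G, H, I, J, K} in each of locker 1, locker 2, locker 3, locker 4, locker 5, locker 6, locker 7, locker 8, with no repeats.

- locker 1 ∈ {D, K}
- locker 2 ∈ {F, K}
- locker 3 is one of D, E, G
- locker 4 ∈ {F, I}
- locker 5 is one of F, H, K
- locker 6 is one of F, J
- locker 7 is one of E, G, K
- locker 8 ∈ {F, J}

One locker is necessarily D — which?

locker 1

The 8 variables together cover exactly {D, E, F, G, H, I, J, K} — 8 values for 8 variables — and H appears only in locker 5's list, so locker 5 = H.
Among the 7 still-open variables, I fits only locker 4 (and all 7 values in {D, E, F, G, I, J, K} must be used), so locker 4 = I.
locker 6 and locker 8 between them cover only {F, J} — a naked pair. Remove those values from locker 2.
locker 2 must be K (only option left). Remove K from locker 1, locker 7.
So D goes to locker 1.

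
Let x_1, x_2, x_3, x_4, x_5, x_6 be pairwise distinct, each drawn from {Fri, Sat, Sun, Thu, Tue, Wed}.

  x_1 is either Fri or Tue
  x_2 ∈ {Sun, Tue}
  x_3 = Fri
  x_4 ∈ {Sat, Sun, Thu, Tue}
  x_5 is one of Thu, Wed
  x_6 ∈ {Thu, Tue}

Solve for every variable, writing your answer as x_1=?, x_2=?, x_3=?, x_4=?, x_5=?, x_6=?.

x_1=Tue, x_2=Sun, x_3=Fri, x_4=Sat, x_5=Wed, x_6=Thu

x_3's domain is down to {Fri}, so x_3 = Fri. Eliminate Fri elsewhere: x_1.
That leaves x_1 = Tue. So x_2, x_4, x_6 can't be Tue.
That leaves x_2 = Sun. Strike Sun from x_4.
x_6's domain is down to {Thu}, so x_6 = Thu. Strike Thu from x_4, x_5.
x_4 has just one choice, so x_4 = Sat.
That leaves x_5 = Wed.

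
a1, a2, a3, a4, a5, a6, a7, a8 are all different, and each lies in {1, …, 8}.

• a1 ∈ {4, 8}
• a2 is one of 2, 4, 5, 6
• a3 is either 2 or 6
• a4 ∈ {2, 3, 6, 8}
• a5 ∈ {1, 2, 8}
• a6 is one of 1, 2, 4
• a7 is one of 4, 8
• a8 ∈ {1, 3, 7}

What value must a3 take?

The 8 variables draw from only 8 values {1, 2, 3, 4, 5, 6, 7, 8}, so each is used; only a2 can be 5, hence a2 = 5.
The 7 still-open variables draw from only 7 values {1, 2, 3, 4, 6, 7, 8}, so each is used; only a8 can be 7, hence a8 = 7.
The 6 still-open variables together cover exactly {1, 2, 3, 4, 6, 8} — 6 values for 6 variables — and 3 appears only in a4's list, so a4 = 3.
The 5 still-open variables draw from only 5 values {1, 2, 4, 6, 8}, so each is used; only a3 can be 6, hence a3 = 6.

6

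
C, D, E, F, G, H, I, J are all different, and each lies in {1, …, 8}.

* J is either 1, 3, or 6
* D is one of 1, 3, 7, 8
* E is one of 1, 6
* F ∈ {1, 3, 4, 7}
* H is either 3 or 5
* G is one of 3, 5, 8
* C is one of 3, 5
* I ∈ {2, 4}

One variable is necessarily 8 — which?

The 8 variables draw from only 8 values {1, 2, 3, 4, 5, 6, 7, 8}, so each is used; only I can be 2, hence I = 2.
Among the 7 still-open variables, 4 fits only F (and all 7 values in {1, 3, 4, 5, 6, 7, 8} must be used), so F = 4.
The 6 still-open variables together cover exactly {1, 3, 5, 6, 7, 8} — 6 values for 6 variables — and 7 appears only in D's list, so D = 7.
The 5 still-open variables together cover exactly {1, 3, 5, 6, 8} — 5 values for 5 variables — and 8 appears only in G's list, so G = 8.

G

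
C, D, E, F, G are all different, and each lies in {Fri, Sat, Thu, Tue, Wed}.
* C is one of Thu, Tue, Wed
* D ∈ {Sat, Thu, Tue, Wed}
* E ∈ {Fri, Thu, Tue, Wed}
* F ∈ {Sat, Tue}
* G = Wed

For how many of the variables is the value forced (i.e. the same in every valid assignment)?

G has just one choice, so G = Wed. Eliminate Wed elsewhere: C, D, E.
The 4 still-open variables together cover exactly {Fri, Sat, Thu, Tue} — 4 values for 4 variables — and Fri appears only in E's list, so E = Fri.
Determined: E=Fri, G=Wed. The other variables each still have more than one consistent value. That makes 2.

2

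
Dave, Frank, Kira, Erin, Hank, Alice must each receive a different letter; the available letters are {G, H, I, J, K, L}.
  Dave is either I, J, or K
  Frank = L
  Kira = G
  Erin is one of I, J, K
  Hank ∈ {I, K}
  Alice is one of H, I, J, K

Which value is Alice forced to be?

Frank must be L (only option left).
Kira must be G (only option left).
Among the 4 still-open variables, H fits only Alice (and all 4 values in {H, I, J, K} must be used), so Alice = H.

H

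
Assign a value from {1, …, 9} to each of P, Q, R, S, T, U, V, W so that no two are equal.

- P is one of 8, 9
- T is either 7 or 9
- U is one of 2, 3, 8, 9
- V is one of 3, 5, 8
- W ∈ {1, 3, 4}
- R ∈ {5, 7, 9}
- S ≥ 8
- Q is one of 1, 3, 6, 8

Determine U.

2

The 2 variables P and S are confined to {8, 9}, which locks those values in; drop them from Q, R, T, U, V.
T must be 7 (only option left). Remove 7 from R.
That leaves R = 5. Remove 5 from V.
V's domain is down to {3}, so V = 3. So Q, U, W can't be 3.
So U = 2.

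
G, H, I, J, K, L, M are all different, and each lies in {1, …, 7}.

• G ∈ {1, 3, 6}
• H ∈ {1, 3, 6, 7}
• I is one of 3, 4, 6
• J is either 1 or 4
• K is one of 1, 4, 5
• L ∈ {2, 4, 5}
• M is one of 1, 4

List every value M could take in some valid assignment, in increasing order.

The 7 variables together cover exactly {1, 2, 3, 4, 5, 6, 7} — 7 values for 7 variables — and 2 appears only in L's list, so L = 2.
The 6 still-open variables draw from only 6 values {1, 3, 4, 5, 6, 7}, so each is used; only K can be 5, hence K = 5.
The 5 still-open variables draw from only 5 values {1, 3, 4, 6, 7}, so each is used; only H can be 7, hence H = 7.
J and M share exactly the 2 values {1, 4}; by pigeonhole those values go to them, so strike 1, 4 from G, I.
No further eliminations apply; M can still be any of 1, 4.

1, 4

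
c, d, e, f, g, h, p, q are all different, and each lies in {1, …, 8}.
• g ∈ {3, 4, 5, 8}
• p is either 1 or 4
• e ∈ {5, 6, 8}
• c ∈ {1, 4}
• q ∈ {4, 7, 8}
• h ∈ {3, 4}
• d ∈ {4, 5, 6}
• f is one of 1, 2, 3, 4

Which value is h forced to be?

3

The 8 variables draw from only 8 values {1, 2, 3, 4, 5, 6, 7, 8}, so each is used; only f can be 2, hence f = 2.
The 7 still-open variables together cover exactly {1, 3, 4, 5, 6, 7, 8} — 7 values for 7 variables — and 7 appears only in q's list, so q = 7.
c and p share exactly the 2 values {1, 4}; by pigeonhole those values go to them, so strike 1, 4 from d, g, h.
So h = 3.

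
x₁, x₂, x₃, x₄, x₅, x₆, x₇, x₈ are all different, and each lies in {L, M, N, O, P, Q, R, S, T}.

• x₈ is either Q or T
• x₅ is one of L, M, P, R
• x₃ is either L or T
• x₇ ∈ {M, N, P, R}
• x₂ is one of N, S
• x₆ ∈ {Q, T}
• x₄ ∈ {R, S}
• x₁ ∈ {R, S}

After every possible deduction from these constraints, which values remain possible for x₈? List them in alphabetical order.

x₁ and x₄ between them cover only {R, S} — a naked pair. Remove those values from x₂, x₅, x₇.
That leaves x₂ = N. So x₇ can't be N.
The 2 variables x₆ and x₈ are confined to {Q, T}, which locks those values in; drop them from x₃.
That leaves x₃ = L. So x₅ can't be L.
No further eliminations apply; x₈ can still be any of Q, T.

Q, T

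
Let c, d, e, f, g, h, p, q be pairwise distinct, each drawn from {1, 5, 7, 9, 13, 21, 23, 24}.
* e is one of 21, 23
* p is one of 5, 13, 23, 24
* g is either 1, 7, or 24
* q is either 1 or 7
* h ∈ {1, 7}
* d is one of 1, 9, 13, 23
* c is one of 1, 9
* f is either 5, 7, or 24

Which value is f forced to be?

5

Among the 8 variables, 21 fits only e (and all 8 values in {1, 5, 7, 9, 13, 21, 23, 24} must be used), so e = 21.
The 2 variables h and q are confined to {1, 7}, which locks those values in; drop them from c, d, f, g.
c's domain is down to {9}, so c = 9. Remove 9 from d.
g must be 24 (only option left). Remove 24 from f, p.
So f = 5.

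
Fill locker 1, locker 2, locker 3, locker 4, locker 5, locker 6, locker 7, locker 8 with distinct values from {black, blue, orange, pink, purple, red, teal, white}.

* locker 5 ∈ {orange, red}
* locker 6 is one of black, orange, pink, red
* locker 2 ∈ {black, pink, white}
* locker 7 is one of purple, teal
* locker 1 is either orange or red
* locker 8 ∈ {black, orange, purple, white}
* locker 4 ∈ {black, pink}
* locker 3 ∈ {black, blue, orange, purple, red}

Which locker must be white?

The 8 variables together cover exactly {black, blue, orange, pink, purple, red, teal, white} — 8 values for 8 variables — and blue appears only in locker 3's list, so locker 3 = blue.
The 7 still-open variables draw from only 7 values {black, orange, pink, purple, red, teal, white}, so each is used; only locker 7 can be teal, hence locker 7 = teal.
Among the 6 still-open variables, purple fits only locker 8 (and all 6 values in {black, orange, pink, purple, red, white} must be used), so locker 8 = purple.
The 5 still-open variables together cover exactly {black, orange, pink, red, white} — 5 values for 5 variables — and white appears only in locker 2's list, so locker 2 = white.

locker 2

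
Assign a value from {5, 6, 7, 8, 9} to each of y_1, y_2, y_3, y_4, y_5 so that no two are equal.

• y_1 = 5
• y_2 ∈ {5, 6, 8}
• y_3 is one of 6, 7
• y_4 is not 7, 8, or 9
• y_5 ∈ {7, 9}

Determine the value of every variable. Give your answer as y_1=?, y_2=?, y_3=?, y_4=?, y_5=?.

y_1 must be 5 (only option left). Remove 5 from y_2, y_4.
y_4's domain is down to {6}, so y_4 = 6. So y_2, y_3 can't be 6.
That leaves y_2 = 8.
y_3's domain is down to {7}, so y_3 = 7. So y_5 can't be 7.
y_5's domain is down to {9}, so y_5 = 9.

y_1=5, y_2=8, y_3=7, y_4=6, y_5=9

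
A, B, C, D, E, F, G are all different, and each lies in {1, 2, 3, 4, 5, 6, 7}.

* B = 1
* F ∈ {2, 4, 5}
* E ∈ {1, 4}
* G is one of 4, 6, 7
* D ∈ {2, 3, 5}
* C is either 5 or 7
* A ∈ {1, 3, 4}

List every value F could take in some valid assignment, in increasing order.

B has just one choice, so B = 1. Strike 1 from A, E.
E's domain is down to {4}, so E = 4. Remove 4 from A, F, G.
A has just one choice, so A = 3. So D can't be 3.
The 4 still-open variables draw from only 4 values {2, 5, 6, 7}, so each is used; only G can be 6, hence G = 6.
The 3 still-open variables together cover exactly {2, 5, 7} — 3 values for 3 variables — and 7 appears only in C's list, so C = 7.
No further eliminations apply; F can still be any of 2, 5.

2, 5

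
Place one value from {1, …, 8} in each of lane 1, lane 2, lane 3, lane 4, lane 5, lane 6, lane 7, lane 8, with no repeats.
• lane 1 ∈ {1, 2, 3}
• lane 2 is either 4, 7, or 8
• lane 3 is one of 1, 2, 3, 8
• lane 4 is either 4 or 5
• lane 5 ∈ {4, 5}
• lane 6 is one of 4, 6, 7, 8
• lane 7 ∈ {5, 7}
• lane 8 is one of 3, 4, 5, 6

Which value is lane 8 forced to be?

3

lane 4 and lane 5 share exactly the 2 values {4, 5}; by pigeonhole those values go to them, so strike 4, 5 from lane 2, lane 6, lane 7, lane 8.
lane 7's domain is down to {7}, so lane 7 = 7. Eliminate 7 elsewhere: lane 2, lane 6.
That leaves lane 2 = 8. Eliminate 8 elsewhere: lane 3, lane 6.
That leaves lane 6 = 6. So lane 8 can't be 6.
So lane 8 = 3.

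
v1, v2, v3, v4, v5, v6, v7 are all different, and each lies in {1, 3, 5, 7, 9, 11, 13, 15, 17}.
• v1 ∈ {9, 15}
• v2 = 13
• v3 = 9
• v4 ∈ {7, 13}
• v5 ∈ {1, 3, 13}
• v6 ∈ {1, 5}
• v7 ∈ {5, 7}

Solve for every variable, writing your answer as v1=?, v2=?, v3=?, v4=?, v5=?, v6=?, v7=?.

v2 must be 13 (only option left). So v4, v5 can't be 13.
v3 has just one choice, so v3 = 9. Remove 9 from v1.
v4's domain is down to {7}, so v4 = 7. So v7 can't be 7.
v7's domain is down to {5}, so v7 = 5. Remove 5 from v6.
v1 has just one choice, so v1 = 15.
That leaves v6 = 1. Remove 1 from v5.
v5's domain is down to {3}, so v5 = 3.

v1=15, v2=13, v3=9, v4=7, v5=3, v6=1, v7=5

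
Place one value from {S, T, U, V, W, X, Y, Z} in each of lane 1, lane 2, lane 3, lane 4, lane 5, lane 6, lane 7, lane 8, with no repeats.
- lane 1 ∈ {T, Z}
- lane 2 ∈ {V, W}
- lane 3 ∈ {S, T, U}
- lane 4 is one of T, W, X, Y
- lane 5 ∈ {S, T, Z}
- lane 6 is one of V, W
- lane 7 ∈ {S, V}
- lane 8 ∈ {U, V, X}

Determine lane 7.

Among the 8 variables, Y fits only lane 4 (and all 8 values in {S, T, U, V, W, X, Y, Z} must be used), so lane 4 = Y.
The 7 still-open variables draw from only 7 values {S, T, U, V, W, X, Z}, so each is used; only lane 8 can be X, hence lane 8 = X.
The 6 still-open variables together cover exactly {S, T, U, V, W, Z} — 6 values for 6 variables — and U appears only in lane 3's list, so lane 3 = U.
The 2 variables lane 2 and lane 6 are confined to {V, W}, which locks those values in; drop them from lane 7.
So lane 7 = S.

S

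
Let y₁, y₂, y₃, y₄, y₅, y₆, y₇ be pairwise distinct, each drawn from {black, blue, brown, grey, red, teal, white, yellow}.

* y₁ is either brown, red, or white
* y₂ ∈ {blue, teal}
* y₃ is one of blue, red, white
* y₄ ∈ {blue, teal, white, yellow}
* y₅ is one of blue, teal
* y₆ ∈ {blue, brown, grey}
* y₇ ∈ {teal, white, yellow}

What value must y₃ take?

red

The 7 variables together cover exactly {blue, brown, grey, red, teal, white, yellow} — 7 values for 7 variables — and grey appears only in y₆'s list, so y₆ = grey.
Among the 6 still-open variables, brown fits only y₁ (and all 6 values in {blue, brown, red, teal, white, yellow} must be used), so y₁ = brown.
Among the 5 still-open variables, red fits only y₃ (and all 5 values in {blue, red, teal, white, yellow} must be used), so y₃ = red.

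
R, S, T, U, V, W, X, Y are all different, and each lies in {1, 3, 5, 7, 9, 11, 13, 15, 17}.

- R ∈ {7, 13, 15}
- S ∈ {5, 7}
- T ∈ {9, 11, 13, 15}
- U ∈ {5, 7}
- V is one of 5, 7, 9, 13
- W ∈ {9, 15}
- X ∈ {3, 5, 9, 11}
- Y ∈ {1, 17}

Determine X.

3

S and U between them cover only {5, 7} — a naked pair. Remove those values from R, V, X.
R, V, W between them cover only {9, 13, 15} — a naked triple. Remove those values from T, X.
T has just one choice, so T = 11. Eliminate 11 elsewhere: X.
So X = 3.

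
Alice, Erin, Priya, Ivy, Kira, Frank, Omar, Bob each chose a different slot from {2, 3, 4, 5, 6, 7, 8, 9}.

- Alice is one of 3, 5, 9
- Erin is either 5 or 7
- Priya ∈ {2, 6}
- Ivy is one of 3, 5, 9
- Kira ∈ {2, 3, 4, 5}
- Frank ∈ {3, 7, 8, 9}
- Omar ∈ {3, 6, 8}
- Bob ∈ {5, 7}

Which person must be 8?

The 8 variables draw from only 8 values {2, 3, 4, 5, 6, 7, 8, 9}, so each is used; only Kira can be 4, hence Kira = 4.
The 7 still-open variables draw from only 7 values {2, 3, 5, 6, 7, 8, 9}, so each is used; only Priya can be 2, hence Priya = 2.
The 6 still-open variables together cover exactly {3, 5, 6, 7, 8, 9} — 6 values for 6 variables — and 6 appears only in Omar's list, so Omar = 6.
The 5 still-open variables draw from only 5 values {3, 5, 7, 8, 9}, so each is used; only Frank can be 8, hence Frank = 8.

Frank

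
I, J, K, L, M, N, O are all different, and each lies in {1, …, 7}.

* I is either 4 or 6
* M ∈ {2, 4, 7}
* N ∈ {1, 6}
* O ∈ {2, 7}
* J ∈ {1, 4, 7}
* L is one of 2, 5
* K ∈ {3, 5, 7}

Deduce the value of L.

The 7 variables draw from only 7 values {1, 2, 3, 4, 5, 6, 7}, so each is used; only K can be 3, hence K = 3.
The 6 still-open variables together cover exactly {1, 2, 4, 5, 6, 7} — 6 values for 6 variables — and 5 appears only in L's list, so L = 5.

5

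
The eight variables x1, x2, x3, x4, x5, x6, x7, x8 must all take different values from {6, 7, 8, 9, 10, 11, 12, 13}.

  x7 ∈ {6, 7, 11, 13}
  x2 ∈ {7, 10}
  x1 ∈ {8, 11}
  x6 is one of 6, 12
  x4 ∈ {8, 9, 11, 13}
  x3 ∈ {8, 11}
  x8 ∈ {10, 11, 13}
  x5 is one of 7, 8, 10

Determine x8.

The 8 variables together cover exactly {6, 7, 8, 9, 10, 11, 12, 13} — 8 values for 8 variables — and 9 appears only in x4's list, so x4 = 9.
The 7 still-open variables draw from only 7 values {6, 7, 8, 10, 11, 12, 13}, so each is used; only x6 can be 12, hence x6 = 12.
Among the 6 still-open variables, 6 fits only x7 (and all 6 values in {6, 7, 8, 10, 11, 13} must be used), so x7 = 6.
The 5 still-open variables draw from only 5 values {7, 8, 10, 11, 13}, so each is used; only x8 can be 13, hence x8 = 13.

13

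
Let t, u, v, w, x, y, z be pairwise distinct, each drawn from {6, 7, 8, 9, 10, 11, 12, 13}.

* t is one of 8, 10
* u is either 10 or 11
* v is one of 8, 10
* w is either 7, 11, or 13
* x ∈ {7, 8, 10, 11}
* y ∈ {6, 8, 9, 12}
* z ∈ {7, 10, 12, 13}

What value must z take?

12

t and v share exactly the 2 values {8, 10}; by pigeonhole those values go to them, so strike 8, 10 from u, x, y, z.
That leaves u = 11. So w, x can't be 11.
x must be 7 (only option left). Eliminate 7 elsewhere: w, z.
w's domain is down to {13}, so w = 13. Strike 13 from z.
So z = 12.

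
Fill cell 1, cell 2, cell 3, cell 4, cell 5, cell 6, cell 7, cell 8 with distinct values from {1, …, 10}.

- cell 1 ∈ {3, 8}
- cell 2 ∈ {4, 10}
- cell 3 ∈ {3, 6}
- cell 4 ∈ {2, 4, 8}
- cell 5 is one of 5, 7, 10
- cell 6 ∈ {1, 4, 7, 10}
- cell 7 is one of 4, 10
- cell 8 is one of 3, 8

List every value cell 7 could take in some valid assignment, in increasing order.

cell 1 and cell 8 between them cover only {3, 8} — a naked pair. Remove those values from cell 3, cell 4.
That leaves cell 3 = 6.
The 2 variables cell 2 and cell 7 are confined to {4, 10}, which locks those values in; drop them from cell 4, cell 5, cell 6.
That leaves cell 4 = 2.
No further eliminations apply; cell 7 can still be any of 4, 10.

4, 10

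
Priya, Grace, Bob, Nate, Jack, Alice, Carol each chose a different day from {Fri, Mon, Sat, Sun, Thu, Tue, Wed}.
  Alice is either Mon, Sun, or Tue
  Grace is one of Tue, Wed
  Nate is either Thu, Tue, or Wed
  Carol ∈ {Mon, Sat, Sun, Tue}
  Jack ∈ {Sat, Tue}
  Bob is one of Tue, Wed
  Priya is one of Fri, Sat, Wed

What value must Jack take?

The 7 variables draw from only 7 values {Fri, Mon, Sat, Sun, Thu, Tue, Wed}, so each is used; only Priya can be Fri, hence Priya = Fri.
The 6 still-open variables together cover exactly {Mon, Sat, Sun, Thu, Tue, Wed} — 6 values for 6 variables — and Thu appears only in Nate's list, so Nate = Thu.
Grace and Bob between them cover only {Tue, Wed} — a naked pair. Remove those values from Jack, Alice, Carol.
So Jack = Sat.

Sat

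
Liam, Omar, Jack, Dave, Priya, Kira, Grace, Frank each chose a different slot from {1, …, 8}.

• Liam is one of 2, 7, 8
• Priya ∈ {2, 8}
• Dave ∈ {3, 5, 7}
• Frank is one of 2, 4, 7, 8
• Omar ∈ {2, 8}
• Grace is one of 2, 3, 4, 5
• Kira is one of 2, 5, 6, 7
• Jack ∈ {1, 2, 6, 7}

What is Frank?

4

The 8 variables together cover exactly {1, 2, 3, 4, 5, 6, 7, 8} — 8 values for 8 variables — and 1 appears only in Jack's list, so Jack = 1.
The 7 still-open variables together cover exactly {2, 3, 4, 5, 6, 7, 8} — 7 values for 7 variables — and 6 appears only in Kira's list, so Kira = 6.
The 2 variables Omar and Priya are confined to {2, 8}, which locks those values in; drop them from Liam, Grace, Frank.
Liam must be 7 (only option left). Remove 7 from Dave, Frank.
So Frank = 4.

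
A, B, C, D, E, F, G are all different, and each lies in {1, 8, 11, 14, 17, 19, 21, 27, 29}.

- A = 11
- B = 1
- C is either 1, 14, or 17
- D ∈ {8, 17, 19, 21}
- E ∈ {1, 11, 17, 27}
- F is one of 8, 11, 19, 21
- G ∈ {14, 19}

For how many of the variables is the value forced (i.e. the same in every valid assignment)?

2

A has just one choice, so A = 11. Remove 11 from E, F.
B has just one choice, so B = 1. So C, E can't be 1.
Determined: A=11, B=1. The other variables each still have more than one consistent value. That makes 2.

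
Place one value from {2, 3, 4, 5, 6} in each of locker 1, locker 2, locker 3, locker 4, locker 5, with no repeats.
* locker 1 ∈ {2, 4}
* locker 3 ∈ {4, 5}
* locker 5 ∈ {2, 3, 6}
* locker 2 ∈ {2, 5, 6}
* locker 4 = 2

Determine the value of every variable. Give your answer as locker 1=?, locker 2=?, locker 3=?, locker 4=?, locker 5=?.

locker 1=4, locker 2=6, locker 3=5, locker 4=2, locker 5=3

locker 4 has just one choice, so locker 4 = 2. So locker 1, locker 2, locker 5 can't be 2.
locker 1 must be 4 (only option left). Eliminate 4 elsewhere: locker 3.
That leaves locker 3 = 5. Remove 5 from locker 2.
That leaves locker 2 = 6. Remove 6 from locker 5.
That leaves locker 5 = 3.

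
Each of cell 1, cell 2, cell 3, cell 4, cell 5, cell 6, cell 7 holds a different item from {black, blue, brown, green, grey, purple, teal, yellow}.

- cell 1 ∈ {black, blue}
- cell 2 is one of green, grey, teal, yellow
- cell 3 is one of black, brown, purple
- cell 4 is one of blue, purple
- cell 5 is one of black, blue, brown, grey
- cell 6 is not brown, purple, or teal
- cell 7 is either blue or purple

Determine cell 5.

grey

cell 4 and cell 7 between them cover only {blue, purple} — a naked pair. Remove those values from cell 1, cell 3, cell 5, cell 6.
cell 1 has just one choice, so cell 1 = black. Remove black from cell 3, cell 5, cell 6.
That leaves cell 3 = brown. Eliminate brown elsewhere: cell 5.
So cell 5 = grey.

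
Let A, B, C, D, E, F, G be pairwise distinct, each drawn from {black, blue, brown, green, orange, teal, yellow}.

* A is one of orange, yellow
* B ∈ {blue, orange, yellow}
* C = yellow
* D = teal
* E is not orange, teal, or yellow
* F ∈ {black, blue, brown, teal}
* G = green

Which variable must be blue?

B

C must be yellow (only option left). Remove yellow from A, B.
D's domain is down to {teal}, so D = teal. Strike teal from F.
That leaves G = green. Strike green from E.
That leaves A = orange. So B can't be orange.
So blue goes to B.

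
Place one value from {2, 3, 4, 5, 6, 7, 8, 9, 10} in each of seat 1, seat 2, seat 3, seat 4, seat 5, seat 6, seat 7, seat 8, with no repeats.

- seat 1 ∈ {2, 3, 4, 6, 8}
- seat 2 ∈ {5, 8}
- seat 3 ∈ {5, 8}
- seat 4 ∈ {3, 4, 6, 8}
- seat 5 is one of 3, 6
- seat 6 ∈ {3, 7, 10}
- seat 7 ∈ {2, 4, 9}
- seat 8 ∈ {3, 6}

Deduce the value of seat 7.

9

seat 2 and seat 3 share exactly the 2 values {5, 8}; by pigeonhole those values go to them, so strike 5, 8 from seat 1, seat 4.
seat 5 and seat 8 between them cover only {3, 6} — a naked pair. Remove those values from seat 1, seat 4, seat 6.
seat 4's domain is down to {4}, so seat 4 = 4. Remove 4 from seat 1, seat 7.
seat 1 must be 2 (only option left). Strike 2 from seat 7.
So seat 7 = 9.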